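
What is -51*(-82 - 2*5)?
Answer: 4692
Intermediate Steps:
-51*(-82 - 2*5) = -51*(-82 - 10) = -51*(-92) = 4692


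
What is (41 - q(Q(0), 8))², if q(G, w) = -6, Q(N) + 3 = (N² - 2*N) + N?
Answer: 2209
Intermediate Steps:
Q(N) = -3 + N² - N (Q(N) = -3 + ((N² - 2*N) + N) = -3 + (N² - N) = -3 + N² - N)
(41 - q(Q(0), 8))² = (41 - 1*(-6))² = (41 + 6)² = 47² = 2209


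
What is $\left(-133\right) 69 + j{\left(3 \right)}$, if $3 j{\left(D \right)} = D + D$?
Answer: $-9175$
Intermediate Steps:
$j{\left(D \right)} = \frac{2 D}{3}$ ($j{\left(D \right)} = \frac{D + D}{3} = \frac{2 D}{3}$)
$\left(-133\right) 69 + j{\left(3 \right)} = \left(-133\right) 69 + \frac{2}{3} \cdot 3 = -9177 + 2 = -9175$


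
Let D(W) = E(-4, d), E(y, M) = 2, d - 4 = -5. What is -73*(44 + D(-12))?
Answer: -3358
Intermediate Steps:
d = -1 (d = 4 - 5 = -1)
D(W) = 2
-73*(44 + D(-12)) = -73*(44 + 2) = -73*46 = -3358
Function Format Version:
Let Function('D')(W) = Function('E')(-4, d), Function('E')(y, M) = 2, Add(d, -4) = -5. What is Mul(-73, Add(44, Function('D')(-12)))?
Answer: -3358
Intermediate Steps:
d = -1 (d = Add(4, -5) = -1)
Function('D')(W) = 2
Mul(-73, Add(44, Function('D')(-12))) = Mul(-73, Add(44, 2)) = Mul(-73, 46) = -3358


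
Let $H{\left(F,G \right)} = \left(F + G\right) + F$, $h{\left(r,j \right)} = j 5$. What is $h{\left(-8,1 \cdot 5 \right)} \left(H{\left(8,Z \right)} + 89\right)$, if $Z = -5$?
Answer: $2500$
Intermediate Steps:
$h{\left(r,j \right)} = 5 j$
$H{\left(F,G \right)} = G + 2 F$
$h{\left(-8,1 \cdot 5 \right)} \left(H{\left(8,Z \right)} + 89\right) = 5 \cdot 1 \cdot 5 \left(\left(-5 + 2 \cdot 8\right) + 89\right) = 5 \cdot 5 \left(\left(-5 + 16\right) + 89\right) = 25 \left(11 + 89\right) = 25 \cdot 100 = 2500$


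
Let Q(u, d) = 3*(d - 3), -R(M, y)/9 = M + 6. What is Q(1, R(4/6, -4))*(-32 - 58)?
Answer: 17010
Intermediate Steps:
R(M, y) = -54 - 9*M (R(M, y) = -9*(M + 6) = -9*(6 + M) = -54 - 9*M)
Q(u, d) = -9 + 3*d (Q(u, d) = 3*(-3 + d) = -9 + 3*d)
Q(1, R(4/6, -4))*(-32 - 58) = (-9 + 3*(-54 - 36/6))*(-32 - 58) = (-9 + 3*(-54 - 36/6))*(-90) = (-9 + 3*(-54 - 9*⅔))*(-90) = (-9 + 3*(-54 - 6))*(-90) = (-9 + 3*(-60))*(-90) = (-9 - 180)*(-90) = -189*(-90) = 17010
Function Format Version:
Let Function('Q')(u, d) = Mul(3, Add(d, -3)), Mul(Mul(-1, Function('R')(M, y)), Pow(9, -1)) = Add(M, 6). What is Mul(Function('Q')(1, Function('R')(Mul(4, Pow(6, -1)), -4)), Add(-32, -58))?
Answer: 17010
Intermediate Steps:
Function('R')(M, y) = Add(-54, Mul(-9, M)) (Function('R')(M, y) = Mul(-9, Add(M, 6)) = Mul(-9, Add(6, M)) = Add(-54, Mul(-9, M)))
Function('Q')(u, d) = Add(-9, Mul(3, d)) (Function('Q')(u, d) = Mul(3, Add(-3, d)) = Add(-9, Mul(3, d)))
Mul(Function('Q')(1, Function('R')(Mul(4, Pow(6, -1)), -4)), Add(-32, -58)) = Mul(Add(-9, Mul(3, Add(-54, Mul(-9, Mul(4, Pow(6, -1)))))), Add(-32, -58)) = Mul(Add(-9, Mul(3, Add(-54, Mul(-9, Mul(4, Rational(1, 6)))))), -90) = Mul(Add(-9, Mul(3, Add(-54, Mul(-9, Rational(2, 3))))), -90) = Mul(Add(-9, Mul(3, Add(-54, -6))), -90) = Mul(Add(-9, Mul(3, -60)), -90) = Mul(Add(-9, -180), -90) = Mul(-189, -90) = 17010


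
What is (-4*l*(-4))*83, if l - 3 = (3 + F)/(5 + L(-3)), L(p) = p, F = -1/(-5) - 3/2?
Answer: 25564/5 ≈ 5112.8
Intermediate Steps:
F = -13/10 (F = -1*(-⅕) - 3*½ = ⅕ - 3/2 = -13/10 ≈ -1.3000)
l = 77/20 (l = 3 + (3 - 13/10)/(5 - 3) = 3 + (17/10)/2 = 3 + (17/10)*(½) = 3 + 17/20 = 77/20 ≈ 3.8500)
(-4*l*(-4))*83 = (-4*77/20*(-4))*83 = -77/5*(-4)*83 = (308/5)*83 = 25564/5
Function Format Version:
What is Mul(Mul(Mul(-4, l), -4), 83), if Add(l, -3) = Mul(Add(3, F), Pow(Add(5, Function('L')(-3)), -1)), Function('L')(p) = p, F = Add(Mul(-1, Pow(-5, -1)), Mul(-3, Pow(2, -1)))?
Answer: Rational(25564, 5) ≈ 5112.8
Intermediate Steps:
F = Rational(-13, 10) (F = Add(Mul(-1, Rational(-1, 5)), Mul(-3, Rational(1, 2))) = Add(Rational(1, 5), Rational(-3, 2)) = Rational(-13, 10) ≈ -1.3000)
l = Rational(77, 20) (l = Add(3, Mul(Add(3, Rational(-13, 10)), Pow(Add(5, -3), -1))) = Add(3, Mul(Rational(17, 10), Pow(2, -1))) = Add(3, Mul(Rational(17, 10), Rational(1, 2))) = Add(3, Rational(17, 20)) = Rational(77, 20) ≈ 3.8500)
Mul(Mul(Mul(-4, l), -4), 83) = Mul(Mul(Mul(-4, Rational(77, 20)), -4), 83) = Mul(Mul(Rational(-77, 5), -4), 83) = Mul(Rational(308, 5), 83) = Rational(25564, 5)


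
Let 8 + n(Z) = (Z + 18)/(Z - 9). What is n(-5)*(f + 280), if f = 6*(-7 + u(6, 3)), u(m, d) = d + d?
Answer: -17125/7 ≈ -2446.4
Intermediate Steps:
u(m, d) = 2*d
n(Z) = -8 + (18 + Z)/(-9 + Z) (n(Z) = -8 + (Z + 18)/(Z - 9) = -8 + (18 + Z)/(-9 + Z))
f = -6 (f = 6*(-7 + 2*3) = 6*(-7 + 6) = 6*(-1) = -6)
n(-5)*(f + 280) = ((90 - 7*(-5))/(-9 - 5))*(-6 + 280) = ((90 + 35)/(-14))*274 = -1/14*125*274 = -125/14*274 = -17125/7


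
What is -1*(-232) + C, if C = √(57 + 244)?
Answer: 232 + √301 ≈ 249.35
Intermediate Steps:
C = √301 ≈ 17.349
-1*(-232) + C = -1*(-232) + √301 = 232 + √301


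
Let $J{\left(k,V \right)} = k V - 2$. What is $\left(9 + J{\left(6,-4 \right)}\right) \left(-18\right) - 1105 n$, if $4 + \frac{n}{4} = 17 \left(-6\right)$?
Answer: $468826$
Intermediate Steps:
$J{\left(k,V \right)} = -2 + V k$ ($J{\left(k,V \right)} = V k - 2 = -2 + V k$)
$n = -424$ ($n = -16 + 4 \cdot 17 \left(-6\right) = -16 + 4 \left(-102\right) = -16 - 408 = -424$)
$\left(9 + J{\left(6,-4 \right)}\right) \left(-18\right) - 1105 n = \left(9 - 26\right) \left(-18\right) - -468520 = \left(9 - 26\right) \left(-18\right) + 468520 = \left(-17\right) \left(-18\right) + 468520 = 306 + 468520 = 468826$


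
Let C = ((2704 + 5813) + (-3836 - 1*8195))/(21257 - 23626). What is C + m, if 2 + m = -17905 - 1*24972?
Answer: -101576837/2369 ≈ -42878.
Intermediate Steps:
m = -42879 (m = -2 + (-17905 - 1*24972) = -2 + (-17905 - 24972) = -2 - 42877 = -42879)
C = 3514/2369 (C = (8517 + (-3836 - 8195))/(-2369) = (8517 - 12031)*(-1/2369) = -3514*(-1/2369) = 3514/2369 ≈ 1.4833)
C + m = 3514/2369 - 42879 = -101576837/2369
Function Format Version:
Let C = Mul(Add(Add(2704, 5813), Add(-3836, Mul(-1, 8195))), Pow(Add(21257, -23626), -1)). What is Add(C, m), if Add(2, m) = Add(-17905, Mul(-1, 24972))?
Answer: Rational(-101576837, 2369) ≈ -42878.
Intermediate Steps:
m = -42879 (m = Add(-2, Add(-17905, Mul(-1, 24972))) = Add(-2, Add(-17905, -24972)) = Add(-2, -42877) = -42879)
C = Rational(3514, 2369) (C = Mul(Add(8517, Add(-3836, -8195)), Pow(-2369, -1)) = Mul(Add(8517, -12031), Rational(-1, 2369)) = Mul(-3514, Rational(-1, 2369)) = Rational(3514, 2369) ≈ 1.4833)
Add(C, m) = Add(Rational(3514, 2369), -42879) = Rational(-101576837, 2369)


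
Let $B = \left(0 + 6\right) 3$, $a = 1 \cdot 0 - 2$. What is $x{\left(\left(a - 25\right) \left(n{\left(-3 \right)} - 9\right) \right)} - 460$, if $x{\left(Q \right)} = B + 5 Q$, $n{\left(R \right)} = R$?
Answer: $1178$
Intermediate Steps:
$a = -2$ ($a = 0 - 2 = -2$)
$B = 18$ ($B = 6 \cdot 3 = 18$)
$x{\left(Q \right)} = 18 + 5 Q$
$x{\left(\left(a - 25\right) \left(n{\left(-3 \right)} - 9\right) \right)} - 460 = \left(18 + 5 \left(-2 - 25\right) \left(-3 - 9\right)\right) - 460 = \left(18 + 5 \left(\left(-27\right) \left(-12\right)\right)\right) - 460 = \left(18 + 5 \cdot 324\right) - 460 = \left(18 + 1620\right) - 460 = 1638 - 460 = 1178$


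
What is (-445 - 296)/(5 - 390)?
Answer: 741/385 ≈ 1.9247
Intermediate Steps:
(-445 - 296)/(5 - 390) = -741/(-385) = -741*(-1/385) = 741/385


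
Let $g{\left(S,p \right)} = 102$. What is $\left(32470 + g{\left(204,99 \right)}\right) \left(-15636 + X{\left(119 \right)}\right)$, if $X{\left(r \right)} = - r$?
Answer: $-513171860$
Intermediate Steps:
$\left(32470 + g{\left(204,99 \right)}\right) \left(-15636 + X{\left(119 \right)}\right) = \left(32470 + 102\right) \left(-15636 - 119\right) = 32572 \left(-15636 - 119\right) = 32572 \left(-15755\right) = -513171860$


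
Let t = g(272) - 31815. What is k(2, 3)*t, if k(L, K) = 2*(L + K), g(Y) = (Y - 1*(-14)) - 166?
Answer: -316950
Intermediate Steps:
g(Y) = -152 + Y (g(Y) = (Y + 14) - 166 = (14 + Y) - 166 = -152 + Y)
k(L, K) = 2*K + 2*L (k(L, K) = 2*(K + L) = 2*K + 2*L)
t = -31695 (t = (-152 + 272) - 31815 = 120 - 31815 = -31695)
k(2, 3)*t = (2*3 + 2*2)*(-31695) = (6 + 4)*(-31695) = 10*(-31695) = -316950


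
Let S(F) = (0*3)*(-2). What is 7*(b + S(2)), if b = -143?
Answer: -1001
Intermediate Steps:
S(F) = 0 (S(F) = 0*(-2) = 0)
7*(b + S(2)) = 7*(-143 + 0) = 7*(-143) = -1001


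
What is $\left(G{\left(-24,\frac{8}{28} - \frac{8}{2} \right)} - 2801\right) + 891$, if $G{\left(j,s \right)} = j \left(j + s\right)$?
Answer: $- \frac{8714}{7} \approx -1244.9$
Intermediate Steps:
$\left(G{\left(-24,\frac{8}{28} - \frac{8}{2} \right)} - 2801\right) + 891 = \left(- 24 \left(-24 + \left(\frac{8}{28} - \frac{8}{2}\right)\right) - 2801\right) + 891 = \left(- 24 \left(-24 + \left(8 \cdot \frac{1}{28} - 4\right)\right) - 2801\right) + 891 = \left(- 24 \left(-24 + \left(\frac{2}{7} - 4\right)\right) - 2801\right) + 891 = \left(- 24 \left(-24 - \frac{26}{7}\right) - 2801\right) + 891 = \left(\left(-24\right) \left(- \frac{194}{7}\right) - 2801\right) + 891 = \left(\frac{4656}{7} - 2801\right) + 891 = - \frac{14951}{7} + 891 = - \frac{8714}{7}$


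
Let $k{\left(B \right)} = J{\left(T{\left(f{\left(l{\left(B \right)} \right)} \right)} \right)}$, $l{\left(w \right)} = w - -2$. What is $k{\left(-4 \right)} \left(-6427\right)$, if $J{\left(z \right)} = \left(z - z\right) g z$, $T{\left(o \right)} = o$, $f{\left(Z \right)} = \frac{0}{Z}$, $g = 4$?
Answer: $0$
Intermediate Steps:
$l{\left(w \right)} = 2 + w$ ($l{\left(w \right)} = w + 2 = 2 + w$)
$f{\left(Z \right)} = 0$
$J{\left(z \right)} = 0$ ($J{\left(z \right)} = \left(z - z\right) 4 z = 0 \cdot 4 z = 0 z = 0$)
$k{\left(B \right)} = 0$
$k{\left(-4 \right)} \left(-6427\right) = 0 \left(-6427\right) = 0$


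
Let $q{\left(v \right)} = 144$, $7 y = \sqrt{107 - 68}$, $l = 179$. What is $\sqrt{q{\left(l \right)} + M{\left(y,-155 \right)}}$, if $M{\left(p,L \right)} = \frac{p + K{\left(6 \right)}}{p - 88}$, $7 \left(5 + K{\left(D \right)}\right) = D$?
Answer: $\frac{\sqrt{88733 - 145 \sqrt{39}}}{\sqrt{616 - \sqrt{39}}} \approx 12.002$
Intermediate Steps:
$K{\left(D \right)} = -5 + \frac{D}{7}$
$y = \frac{\sqrt{39}}{7}$ ($y = \frac{\sqrt{107 - 68}}{7} = \frac{\sqrt{39}}{7} \approx 0.89214$)
$M{\left(p,L \right)} = \frac{- \frac{29}{7} + p}{-88 + p}$ ($M{\left(p,L \right)} = \frac{p + \left(-5 + \frac{1}{7} \cdot 6\right)}{p - 88} = \frac{p + \left(-5 + \frac{6}{7}\right)}{-88 + p} = \frac{p - \frac{29}{7}}{-88 + p} = \frac{- \frac{29}{7} + p}{-88 + p}$)
$\sqrt{q{\left(l \right)} + M{\left(y,-155 \right)}} = \sqrt{144 + \frac{- \frac{29}{7} + \frac{\sqrt{39}}{7}}{-88 + \frac{\sqrt{39}}{7}}}$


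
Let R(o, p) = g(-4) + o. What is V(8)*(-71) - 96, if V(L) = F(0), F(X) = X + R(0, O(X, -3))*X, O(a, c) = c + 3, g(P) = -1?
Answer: -96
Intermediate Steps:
O(a, c) = 3 + c
R(o, p) = -1 + o
F(X) = 0 (F(X) = X + (-1 + 0)*X = X - X = 0)
V(L) = 0
V(8)*(-71) - 96 = 0*(-71) - 96 = 0 - 96 = -96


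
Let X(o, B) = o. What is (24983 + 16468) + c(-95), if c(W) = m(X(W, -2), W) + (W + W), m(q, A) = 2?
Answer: 41263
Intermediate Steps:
c(W) = 2 + 2*W (c(W) = 2 + (W + W) = 2 + 2*W)
(24983 + 16468) + c(-95) = (24983 + 16468) + (2 + 2*(-95)) = 41451 + (2 - 190) = 41451 - 188 = 41263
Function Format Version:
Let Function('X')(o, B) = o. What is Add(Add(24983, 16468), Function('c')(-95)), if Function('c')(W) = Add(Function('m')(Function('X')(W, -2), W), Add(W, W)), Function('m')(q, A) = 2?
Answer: 41263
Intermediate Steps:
Function('c')(W) = Add(2, Mul(2, W)) (Function('c')(W) = Add(2, Add(W, W)) = Add(2, Mul(2, W)))
Add(Add(24983, 16468), Function('c')(-95)) = Add(Add(24983, 16468), Add(2, Mul(2, -95))) = Add(41451, Add(2, -190)) = Add(41451, -188) = 41263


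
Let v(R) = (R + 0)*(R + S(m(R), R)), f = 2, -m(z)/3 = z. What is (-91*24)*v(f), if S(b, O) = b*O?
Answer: 43680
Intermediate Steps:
m(z) = -3*z
S(b, O) = O*b
v(R) = R*(R - 3*R**2) (v(R) = (R + 0)*(R + R*(-3*R)) = R*(R - 3*R**2))
(-91*24)*v(f) = (-91*24)*(2**2*(1 - 3*2)) = -8736*(1 - 6) = -8736*(-5) = -2184*(-20) = 43680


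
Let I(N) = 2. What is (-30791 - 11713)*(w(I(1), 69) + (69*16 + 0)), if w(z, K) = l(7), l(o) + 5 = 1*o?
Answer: -47009424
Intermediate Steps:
l(o) = -5 + o (l(o) = -5 + 1*o = -5 + o)
w(z, K) = 2 (w(z, K) = -5 + 7 = 2)
(-30791 - 11713)*(w(I(1), 69) + (69*16 + 0)) = (-30791 - 11713)*(2 + (69*16 + 0)) = -42504*(2 + (1104 + 0)) = -42504*(2 + 1104) = -42504*1106 = -47009424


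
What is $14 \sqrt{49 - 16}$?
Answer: $14 \sqrt{33} \approx 80.424$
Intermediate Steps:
$14 \sqrt{49 - 16} = 14 \sqrt{33}$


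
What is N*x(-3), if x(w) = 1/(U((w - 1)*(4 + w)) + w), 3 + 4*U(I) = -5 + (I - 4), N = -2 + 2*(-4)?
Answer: 10/7 ≈ 1.4286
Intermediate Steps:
N = -10 (N = -2 - 8 = -10)
U(I) = -3 + I/4 (U(I) = -¾ + (-5 + (I - 4))/4 = -¾ + (-5 + (-4 + I))/4 = -¾ + (-9 + I)/4 = -¾ + (-9/4 + I/4) = -3 + I/4)
x(w) = 1/(-3 + w + (-1 + w)*(4 + w)/4) (x(w) = 1/((-3 + ((w - 1)*(4 + w))/4) + w) = 1/((-3 + ((-1 + w)*(4 + w))/4) + w) = 1/((-3 + (-1 + w)*(4 + w)/4) + w) = 1/(-3 + w + (-1 + w)*(4 + w)/4))
N*x(-3) = -40/(-16 + (-3)² + 7*(-3)) = -40/(-16 + 9 - 21) = -40/(-28) = -40*(-1)/28 = -10*(-⅐) = 10/7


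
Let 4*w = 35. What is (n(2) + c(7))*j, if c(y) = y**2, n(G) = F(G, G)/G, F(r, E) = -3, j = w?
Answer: 3325/8 ≈ 415.63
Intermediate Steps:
w = 35/4 (w = (1/4)*35 = 35/4 ≈ 8.7500)
j = 35/4 ≈ 8.7500
n(G) = -3/G
(n(2) + c(7))*j = (-3/2 + 7**2)*(35/4) = (-3*1/2 + 49)*(35/4) = (-3/2 + 49)*(35/4) = (95/2)*(35/4) = 3325/8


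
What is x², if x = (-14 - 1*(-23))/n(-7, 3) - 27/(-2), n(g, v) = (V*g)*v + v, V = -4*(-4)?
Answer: 994009/5476 ≈ 181.52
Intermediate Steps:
V = 16
n(g, v) = v + 16*g*v (n(g, v) = (16*g)*v + v = 16*g*v + v = v + 16*g*v)
x = 997/74 (x = (-14 - 1*(-23))/((3*(1 + 16*(-7)))) - 27/(-2) = (-14 + 23)/((3*(1 - 112))) - 27*(-½) = 9/((3*(-111))) + 27/2 = 9/(-333) + 27/2 = 9*(-1/333) + 27/2 = -1/37 + 27/2 = 997/74 ≈ 13.473)
x² = (997/74)² = 994009/5476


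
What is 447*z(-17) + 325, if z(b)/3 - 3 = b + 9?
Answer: -6380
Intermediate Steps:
z(b) = 36 + 3*b (z(b) = 9 + 3*(b + 9) = 9 + 3*(9 + b) = 9 + (27 + 3*b) = 36 + 3*b)
447*z(-17) + 325 = 447*(36 + 3*(-17)) + 325 = 447*(36 - 51) + 325 = 447*(-15) + 325 = -6705 + 325 = -6380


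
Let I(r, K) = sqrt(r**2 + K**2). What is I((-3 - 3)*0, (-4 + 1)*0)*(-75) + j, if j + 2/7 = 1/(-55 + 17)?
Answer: -83/266 ≈ -0.31203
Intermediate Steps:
j = -83/266 (j = -2/7 + 1/(-55 + 17) = -2/7 + 1/(-38) = -2/7 - 1/38 = -83/266 ≈ -0.31203)
I(r, K) = sqrt(K**2 + r**2)
I((-3 - 3)*0, (-4 + 1)*0)*(-75) + j = sqrt(((-4 + 1)*0)**2 + ((-3 - 3)*0)**2)*(-75) - 83/266 = sqrt((-3*0)**2 + (-6*0)**2)*(-75) - 83/266 = sqrt(0**2 + 0**2)*(-75) - 83/266 = sqrt(0 + 0)*(-75) - 83/266 = sqrt(0)*(-75) - 83/266 = 0*(-75) - 83/266 = 0 - 83/266 = -83/266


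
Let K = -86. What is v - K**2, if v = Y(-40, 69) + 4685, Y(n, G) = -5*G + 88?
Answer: -2968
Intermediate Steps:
Y(n, G) = 88 - 5*G
v = 4428 (v = (88 - 5*69) + 4685 = (88 - 345) + 4685 = -257 + 4685 = 4428)
v - K**2 = 4428 - 1*(-86)**2 = 4428 - 1*7396 = 4428 - 7396 = -2968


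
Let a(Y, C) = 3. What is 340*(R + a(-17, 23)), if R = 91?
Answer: 31960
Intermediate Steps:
340*(R + a(-17, 23)) = 340*(91 + 3) = 340*94 = 31960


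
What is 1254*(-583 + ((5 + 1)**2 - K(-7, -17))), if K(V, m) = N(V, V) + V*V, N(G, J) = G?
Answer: -738606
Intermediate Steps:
K(V, m) = V + V**2 (K(V, m) = V + V*V = V + V**2)
1254*(-583 + ((5 + 1)**2 - K(-7, -17))) = 1254*(-583 + ((5 + 1)**2 - (-7)*(1 - 7))) = 1254*(-583 + (6**2 - (-7)*(-6))) = 1254*(-583 + (36 - 1*42)) = 1254*(-583 + (36 - 42)) = 1254*(-583 - 6) = 1254*(-589) = -738606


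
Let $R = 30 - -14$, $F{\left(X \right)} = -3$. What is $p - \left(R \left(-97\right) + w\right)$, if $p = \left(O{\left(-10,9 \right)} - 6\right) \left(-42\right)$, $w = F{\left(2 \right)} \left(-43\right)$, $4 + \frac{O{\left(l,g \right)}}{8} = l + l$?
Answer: $12455$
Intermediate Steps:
$O{\left(l,g \right)} = -32 + 16 l$ ($O{\left(l,g \right)} = -32 + 8 \left(l + l\right) = -32 + 8 \cdot 2 l = -32 + 16 l$)
$R = 44$ ($R = 30 + 14 = 44$)
$w = 129$ ($w = \left(-3\right) \left(-43\right) = 129$)
$p = 8316$ ($p = \left(\left(-32 + 16 \left(-10\right)\right) - 6\right) \left(-42\right) = \left(\left(-32 - 160\right) - 6\right) \left(-42\right) = \left(-192 - 6\right) \left(-42\right) = \left(-198\right) \left(-42\right) = 8316$)
$p - \left(R \left(-97\right) + w\right) = 8316 - \left(44 \left(-97\right) + 129\right) = 8316 - \left(-4268 + 129\right) = 8316 - -4139 = 8316 + 4139 = 12455$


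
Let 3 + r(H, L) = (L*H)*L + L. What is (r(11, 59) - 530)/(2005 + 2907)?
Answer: 37817/4912 ≈ 7.6989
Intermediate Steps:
r(H, L) = -3 + L + H*L**2 (r(H, L) = -3 + ((L*H)*L + L) = -3 + ((H*L)*L + L) = -3 + (H*L**2 + L) = -3 + (L + H*L**2) = -3 + L + H*L**2)
(r(11, 59) - 530)/(2005 + 2907) = ((-3 + 59 + 11*59**2) - 530)/(2005 + 2907) = ((-3 + 59 + 11*3481) - 530)/4912 = ((-3 + 59 + 38291) - 530)*(1/4912) = (38347 - 530)*(1/4912) = 37817*(1/4912) = 37817/4912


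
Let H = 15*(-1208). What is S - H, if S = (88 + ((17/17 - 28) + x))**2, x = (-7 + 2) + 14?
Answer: 23020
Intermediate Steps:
x = 9 (x = -5 + 14 = 9)
H = -18120
S = 4900 (S = (88 + ((17/17 - 28) + 9))**2 = (88 + ((17*(1/17) - 28) + 9))**2 = (88 + ((1 - 28) + 9))**2 = (88 + (-27 + 9))**2 = (88 - 18)**2 = 70**2 = 4900)
S - H = 4900 - 1*(-18120) = 4900 + 18120 = 23020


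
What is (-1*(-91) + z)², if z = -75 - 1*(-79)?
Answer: 9025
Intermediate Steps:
z = 4 (z = -75 + 79 = 4)
(-1*(-91) + z)² = (-1*(-91) + 4)² = (91 + 4)² = 95² = 9025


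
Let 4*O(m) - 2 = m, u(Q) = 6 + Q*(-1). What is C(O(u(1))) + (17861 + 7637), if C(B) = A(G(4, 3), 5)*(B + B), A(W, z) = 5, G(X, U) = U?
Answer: 51031/2 ≈ 25516.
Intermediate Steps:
u(Q) = 6 - Q
O(m) = 1/2 + m/4
C(B) = 10*B (C(B) = 5*(B + B) = 5*(2*B) = 10*B)
C(O(u(1))) + (17861 + 7637) = 10*(1/2 + (6 - 1*1)/4) + (17861 + 7637) = 10*(1/2 + (6 - 1)/4) + 25498 = 10*(1/2 + (1/4)*5) + 25498 = 10*(1/2 + 5/4) + 25498 = 10*(7/4) + 25498 = 35/2 + 25498 = 51031/2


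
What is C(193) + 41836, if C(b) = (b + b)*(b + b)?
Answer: 190832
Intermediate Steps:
C(b) = 4*b**2 (C(b) = (2*b)*(2*b) = 4*b**2)
C(193) + 41836 = 4*193**2 + 41836 = 4*37249 + 41836 = 148996 + 41836 = 190832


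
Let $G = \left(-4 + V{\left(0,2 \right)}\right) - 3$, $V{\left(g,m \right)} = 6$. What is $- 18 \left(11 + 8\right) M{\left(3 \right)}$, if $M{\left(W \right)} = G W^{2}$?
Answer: $3078$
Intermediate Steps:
$G = -1$ ($G = \left(-4 + 6\right) - 3 = 2 - 3 = -1$)
$M{\left(W \right)} = - W^{2}$
$- 18 \left(11 + 8\right) M{\left(3 \right)} = - 18 \left(11 + 8\right) \left(- 3^{2}\right) = \left(-18\right) 19 \left(\left(-1\right) 9\right) = \left(-342\right) \left(-9\right) = 3078$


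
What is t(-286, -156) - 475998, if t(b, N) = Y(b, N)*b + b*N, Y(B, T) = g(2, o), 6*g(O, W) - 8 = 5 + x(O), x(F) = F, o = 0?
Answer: -432097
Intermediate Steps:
g(O, W) = 13/6 + O/6 (g(O, W) = 4/3 + (5 + O)/6 = 4/3 + (⅚ + O/6) = 13/6 + O/6)
Y(B, T) = 5/2 (Y(B, T) = 13/6 + (⅙)*2 = 13/6 + ⅓ = 5/2)
t(b, N) = 5*b/2 + N*b (t(b, N) = 5*b/2 + b*N = 5*b/2 + N*b)
t(-286, -156) - 475998 = (½)*(-286)*(5 + 2*(-156)) - 475998 = (½)*(-286)*(5 - 312) - 475998 = (½)*(-286)*(-307) - 475998 = 43901 - 475998 = -432097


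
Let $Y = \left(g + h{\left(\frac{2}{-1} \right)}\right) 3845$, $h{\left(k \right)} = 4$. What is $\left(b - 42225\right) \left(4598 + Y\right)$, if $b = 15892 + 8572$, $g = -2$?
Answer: $-218247168$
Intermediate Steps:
$b = 24464$
$Y = 7690$ ($Y = \left(-2 + 4\right) 3845 = 2 \cdot 3845 = 7690$)
$\left(b - 42225\right) \left(4598 + Y\right) = \left(24464 - 42225\right) \left(4598 + 7690\right) = \left(-17761\right) 12288 = -218247168$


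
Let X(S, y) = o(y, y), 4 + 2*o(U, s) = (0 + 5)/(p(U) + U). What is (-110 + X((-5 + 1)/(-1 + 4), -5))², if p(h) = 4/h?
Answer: 42523441/3364 ≈ 12641.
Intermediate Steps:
o(U, s) = -2 + 5/(2*(U + 4/U)) (o(U, s) = -2 + ((0 + 5)/(4/U + U))/2 = -2 + (5/(U + 4/U))/2 = -2 + 5/(2*(U + 4/U)))
X(S, y) = (-16 - y*(-5 + 4*y))/(2*(4 + y²))
(-110 + X((-5 + 1)/(-1 + 4), -5))² = (-110 + (-16 - 1*(-5)*(-5 + 4*(-5)))/(2*(4 + (-5)²)))² = (-110 + (-16 - 1*(-5)*(-5 - 20))/(2*(4 + 25)))² = (-110 + (½)*(-16 - 1*(-5)*(-25))/29)² = (-110 + (½)*(1/29)*(-16 - 125))² = (-110 + (½)*(1/29)*(-141))² = (-110 - 141/58)² = (-6521/58)² = 42523441/3364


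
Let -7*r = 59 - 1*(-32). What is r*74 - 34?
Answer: -996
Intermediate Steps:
r = -13 (r = -(59 - 1*(-32))/7 = -(59 + 32)/7 = -1/7*91 = -13)
r*74 - 34 = -13*74 - 34 = -962 - 34 = -996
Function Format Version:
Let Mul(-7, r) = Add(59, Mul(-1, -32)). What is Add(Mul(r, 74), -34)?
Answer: -996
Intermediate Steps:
r = -13 (r = Mul(Rational(-1, 7), Add(59, Mul(-1, -32))) = Mul(Rational(-1, 7), Add(59, 32)) = Mul(Rational(-1, 7), 91) = -13)
Add(Mul(r, 74), -34) = Add(Mul(-13, 74), -34) = Add(-962, -34) = -996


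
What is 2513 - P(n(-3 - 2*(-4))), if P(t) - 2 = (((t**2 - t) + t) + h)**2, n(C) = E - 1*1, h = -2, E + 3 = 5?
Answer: 2510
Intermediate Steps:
E = 2 (E = -3 + 5 = 2)
n(C) = 1 (n(C) = 2 - 1*1 = 2 - 1 = 1)
P(t) = 2 + (-2 + t**2)**2 (P(t) = 2 + (((t**2 - t) + t) - 2)**2 = 2 + (t**2 - 2)**2 = 2 + (-2 + t**2)**2)
2513 - P(n(-3 - 2*(-4))) = 2513 - (2 + (-2 + 1**2)**2) = 2513 - (2 + (-2 + 1)**2) = 2513 - (2 + (-1)**2) = 2513 - (2 + 1) = 2513 - 1*3 = 2513 - 3 = 2510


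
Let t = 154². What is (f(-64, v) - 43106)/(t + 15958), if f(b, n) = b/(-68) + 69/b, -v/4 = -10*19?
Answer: -46899477/43165312 ≈ -1.0865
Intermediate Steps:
t = 23716
v = 760 (v = -(-40)*19 = -4*(-190) = 760)
f(b, n) = 69/b - b/68 (f(b, n) = b*(-1/68) + 69/b = -b/68 + 69/b = 69/b - b/68)
(f(-64, v) - 43106)/(t + 15958) = ((69/(-64) - 1/68*(-64)) - 43106)/(23716 + 15958) = ((69*(-1/64) + 16/17) - 43106)/39674 = ((-69/64 + 16/17) - 43106)*(1/39674) = (-149/1088 - 43106)*(1/39674) = -46899477/1088*1/39674 = -46899477/43165312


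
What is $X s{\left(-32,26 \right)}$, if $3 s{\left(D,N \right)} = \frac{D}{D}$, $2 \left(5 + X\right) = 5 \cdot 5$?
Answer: $\frac{5}{2} \approx 2.5$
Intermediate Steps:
$X = \frac{15}{2}$ ($X = -5 + \frac{5 \cdot 5}{2} = -5 + \frac{1}{2} \cdot 25 = -5 + \frac{25}{2} = \frac{15}{2} \approx 7.5$)
$s{\left(D,N \right)} = \frac{1}{3}$ ($s{\left(D,N \right)} = \frac{D \frac{1}{D}}{3} = \frac{1}{3} \cdot 1 = \frac{1}{3}$)
$X s{\left(-32,26 \right)} = \frac{15}{2} \cdot \frac{1}{3} = \frac{5}{2}$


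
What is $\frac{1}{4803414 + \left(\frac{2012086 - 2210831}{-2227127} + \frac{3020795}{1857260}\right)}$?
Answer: $\frac{827270778404}{3973725458139720189} \approx 2.0819 \cdot 10^{-7}$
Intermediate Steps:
$\frac{1}{4803414 + \left(\frac{2012086 - 2210831}{-2227127} + \frac{3020795}{1857260}\right)} = \frac{1}{4803414 + \left(\left(-198745\right) \left(- \frac{1}{2227127}\right) + 3020795 \cdot \frac{1}{1857260}\right)} = \frac{1}{4803414 + \left(\frac{198745}{2227127} + \frac{604159}{371452}\right)} = \frac{1}{4803414 + \frac{1419363048933}{827270778404}} = \frac{1}{\frac{3973725458139720189}{827270778404}} = \frac{827270778404}{3973725458139720189}$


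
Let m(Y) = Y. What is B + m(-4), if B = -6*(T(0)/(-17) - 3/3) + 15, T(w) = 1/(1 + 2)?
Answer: 291/17 ≈ 17.118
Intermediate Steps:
T(w) = ⅓ (T(w) = 1/3 = ⅓)
B = 359/17 (B = -6*((⅓)/(-17) - 3/3) + 15 = -6*((⅓)*(-1/17) - 3*⅓) + 15 = -6*(-1/51 - 1) + 15 = -6*(-52/51) + 15 = 104/17 + 15 = 359/17 ≈ 21.118)
B + m(-4) = 359/17 - 4 = 291/17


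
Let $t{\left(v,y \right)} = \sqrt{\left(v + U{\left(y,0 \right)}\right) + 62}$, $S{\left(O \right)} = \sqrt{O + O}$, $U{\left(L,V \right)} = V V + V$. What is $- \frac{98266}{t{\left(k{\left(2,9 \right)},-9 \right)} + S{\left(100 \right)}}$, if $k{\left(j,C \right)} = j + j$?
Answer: $- \frac{98266}{\sqrt{66} + 10 \sqrt{2}} \approx -4413.2$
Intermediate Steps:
$k{\left(j,C \right)} = 2 j$
$U{\left(L,V \right)} = V + V^{2}$ ($U{\left(L,V \right)} = V^{2} + V = V + V^{2}$)
$S{\left(O \right)} = \sqrt{2} \sqrt{O}$ ($S{\left(O \right)} = \sqrt{2 O} = \sqrt{2} \sqrt{O}$)
$t{\left(v,y \right)} = \sqrt{62 + v}$ ($t{\left(v,y \right)} = \sqrt{\left(v + 0 \left(1 + 0\right)\right) + 62} = \sqrt{\left(v + 0 \cdot 1\right) + 62} = \sqrt{\left(v + 0\right) + 62} = \sqrt{v + 62} = \sqrt{62 + v}$)
$- \frac{98266}{t{\left(k{\left(2,9 \right)},-9 \right)} + S{\left(100 \right)}} = - \frac{98266}{\sqrt{62 + 2 \cdot 2} + \sqrt{2} \sqrt{100}} = - \frac{98266}{\sqrt{62 + 4} + \sqrt{2} \cdot 10} = - \frac{98266}{\sqrt{66} + 10 \sqrt{2}}$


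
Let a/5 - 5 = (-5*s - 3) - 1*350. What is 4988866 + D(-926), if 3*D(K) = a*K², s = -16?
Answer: -1134051242/3 ≈ -3.7802e+8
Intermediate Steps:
a = -1340 (a = 25 + 5*((-5*(-16) - 3) - 1*350) = 25 + 5*((80 - 3) - 350) = 25 + 5*(77 - 350) = 25 + 5*(-273) = 25 - 1365 = -1340)
D(K) = -1340*K²/3 (D(K) = (-1340*K²)/3 = -1340*K²/3)
4988866 + D(-926) = 4988866 - 1340/3*(-926)² = 4988866 - 1340/3*857476 = 4988866 - 1149017840/3 = -1134051242/3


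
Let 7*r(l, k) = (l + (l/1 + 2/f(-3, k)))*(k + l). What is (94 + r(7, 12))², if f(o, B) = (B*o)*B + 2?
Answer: 39458246881/2265025 ≈ 17421.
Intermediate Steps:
f(o, B) = 2 + o*B² (f(o, B) = o*B² + 2 = 2 + o*B²)
r(l, k) = (k + l)*(2*l + 2/(2 - 3*k²))/7 (r(l, k) = ((l + (l/1 + 2/(2 - 3*k²)))*(k + l))/7 = ((l + (l*1 + 2/(2 - 3*k²)))*(k + l))/7 = ((l + (l + 2/(2 - 3*k²)))*(k + l))/7 = ((2*l + 2/(2 - 3*k²))*(k + l))/7 = ((k + l)*(2*l + 2/(2 - 3*k²)))/7 = (k + l)*(2*l + 2/(2 - 3*k²))/7)
(94 + r(7, 12))² = (94 + 2*(-1*12 - 1*7 + 7*(-2 + 3*12²)*(12 + 7))/(7*(-2 + 3*12²)))² = (94 + 2*(-12 - 7 + 7*(-2 + 3*144)*19)/(7*(-2 + 3*144)))² = (94 + 2*(-12 - 7 + 7*(-2 + 432)*19)/(7*(-2 + 432)))² = (94 + (2/7)*(-12 - 7 + 7*430*19)/430)² = (94 + (2/7)*(1/430)*(-12 - 7 + 57190))² = (94 + (2/7)*(1/430)*57171)² = (94 + 57171/1505)² = (198641/1505)² = 39458246881/2265025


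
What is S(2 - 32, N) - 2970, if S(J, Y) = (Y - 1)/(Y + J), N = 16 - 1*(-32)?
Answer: -53413/18 ≈ -2967.4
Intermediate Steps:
N = 48 (N = 16 + 32 = 48)
S(J, Y) = (-1 + Y)/(J + Y)
S(2 - 32, N) - 2970 = (-1 + 48)/((2 - 32) + 48) - 2970 = 47/(-30 + 48) - 2970 = 47/18 - 2970 = -53413/18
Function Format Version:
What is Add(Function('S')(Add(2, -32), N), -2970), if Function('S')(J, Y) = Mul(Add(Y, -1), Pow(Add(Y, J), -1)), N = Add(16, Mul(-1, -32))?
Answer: Rational(-53413, 18) ≈ -2967.4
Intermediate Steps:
N = 48 (N = Add(16, 32) = 48)
Function('S')(J, Y) = Mul(Pow(Add(J, Y), -1), Add(-1, Y)) (Function('S')(J, Y) = Mul(Add(-1, Y), Pow(Add(J, Y), -1)) = Mul(Pow(Add(J, Y), -1), Add(-1, Y)))
Add(Function('S')(Add(2, -32), N), -2970) = Add(Mul(Pow(Add(Add(2, -32), 48), -1), Add(-1, 48)), -2970) = Add(Mul(Pow(Add(-30, 48), -1), 47), -2970) = Add(Mul(Pow(18, -1), 47), -2970) = Add(Mul(Rational(1, 18), 47), -2970) = Add(Rational(47, 18), -2970) = Rational(-53413, 18)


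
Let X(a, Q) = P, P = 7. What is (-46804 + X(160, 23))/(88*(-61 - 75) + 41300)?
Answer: -46797/29332 ≈ -1.5954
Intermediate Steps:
X(a, Q) = 7
(-46804 + X(160, 23))/(88*(-61 - 75) + 41300) = (-46804 + 7)/(88*(-61 - 75) + 41300) = -46797/(88*(-136) + 41300) = -46797/(-11968 + 41300) = -46797/29332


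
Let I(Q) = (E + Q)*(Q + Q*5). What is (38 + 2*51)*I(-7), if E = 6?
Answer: 5880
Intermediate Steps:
I(Q) = 6*Q*(6 + Q) (I(Q) = (6 + Q)*(Q + Q*5) = (6 + Q)*(Q + 5*Q) = (6 + Q)*(6*Q) = 6*Q*(6 + Q))
(38 + 2*51)*I(-7) = (38 + 2*51)*(6*(-7)*(6 - 7)) = (38 + 102)*(6*(-7)*(-1)) = 140*42 = 5880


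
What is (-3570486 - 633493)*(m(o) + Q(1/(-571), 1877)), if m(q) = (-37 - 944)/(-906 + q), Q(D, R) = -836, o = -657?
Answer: 1829693576191/521 ≈ 3.5119e+9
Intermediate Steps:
m(q) = -981/(-906 + q)
(-3570486 - 633493)*(m(o) + Q(1/(-571), 1877)) = (-3570486 - 633493)*(-981/(-906 - 657) - 836) = -4203979*(-981/(-1563) - 836) = -4203979*(-981*(-1/1563) - 836) = -4203979*(327/521 - 836) = -4203979*(-435229/521) = 1829693576191/521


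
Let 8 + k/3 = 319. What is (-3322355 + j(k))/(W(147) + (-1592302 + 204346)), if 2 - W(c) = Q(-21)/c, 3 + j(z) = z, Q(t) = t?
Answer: 23249975/9715677 ≈ 2.3930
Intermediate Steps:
k = 933 (k = -24 + 3*319 = -24 + 957 = 933)
j(z) = -3 + z
W(c) = 2 + 21/c (W(c) = 2 - (-21)/c = 2 + 21/c)
(-3322355 + j(k))/(W(147) + (-1592302 + 204346)) = (-3322355 + (-3 + 933))/((2 + 21/147) + (-1592302 + 204346)) = (-3322355 + 930)/((2 + 21*(1/147)) - 1387956) = -3321425/((2 + ⅐) - 1387956) = -3321425/(15/7 - 1387956) = -3321425/(-9715677/7) = -3321425*(-7/9715677) = 23249975/9715677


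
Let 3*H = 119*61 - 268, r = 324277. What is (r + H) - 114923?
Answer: 635053/3 ≈ 2.1168e+5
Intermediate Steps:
H = 6991/3 (H = (119*61 - 268)/3 = (7259 - 268)/3 = (⅓)*6991 = 6991/3 ≈ 2330.3)
(r + H) - 114923 = (324277 + 6991/3) - 114923 = 979822/3 - 114923 = 635053/3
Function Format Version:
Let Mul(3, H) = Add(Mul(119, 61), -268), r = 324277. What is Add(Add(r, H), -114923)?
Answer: Rational(635053, 3) ≈ 2.1168e+5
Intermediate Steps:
H = Rational(6991, 3) (H = Mul(Rational(1, 3), Add(Mul(119, 61), -268)) = Mul(Rational(1, 3), Add(7259, -268)) = Mul(Rational(1, 3), 6991) = Rational(6991, 3) ≈ 2330.3)
Add(Add(r, H), -114923) = Add(Add(324277, Rational(6991, 3)), -114923) = Add(Rational(979822, 3), -114923) = Rational(635053, 3)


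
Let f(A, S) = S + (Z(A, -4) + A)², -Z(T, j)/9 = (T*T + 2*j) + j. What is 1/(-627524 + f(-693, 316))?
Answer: 1/18686823999068 ≈ 5.3514e-14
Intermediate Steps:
Z(T, j) = -27*j - 9*T² (Z(T, j) = -9*((T*T + 2*j) + j) = -9*((T² + 2*j) + j) = -9*(T² + 3*j) = -27*j - 9*T²)
f(A, S) = S + (108 + A - 9*A²)² (f(A, S) = S + ((-27*(-4) - 9*A²) + A)² = S + ((108 - 9*A²) + A)² = S + (108 + A - 9*A²)²)
1/(-627524 + f(-693, 316)) = 1/(-627524 + (316 + (108 - 693 - 9*(-693)²)²)) = 1/(-627524 + (316 + (108 - 693 - 9*480249)²)) = 1/(-627524 + (316 + (108 - 693 - 4322241)²)) = 1/(-627524 + (316 + (-4322826)²)) = 1/(-627524 + (316 + 18686824626276)) = 1/(-627524 + 18686824626592) = 1/18686823999068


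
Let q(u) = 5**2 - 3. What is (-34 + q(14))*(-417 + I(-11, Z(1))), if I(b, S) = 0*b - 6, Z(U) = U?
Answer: 5076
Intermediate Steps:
I(b, S) = -6 (I(b, S) = 0 - 6 = -6)
q(u) = 22 (q(u) = 25 - 3 = 22)
(-34 + q(14))*(-417 + I(-11, Z(1))) = (-34 + 22)*(-417 - 6) = -12*(-423) = 5076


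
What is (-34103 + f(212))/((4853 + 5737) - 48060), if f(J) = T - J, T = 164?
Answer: 34151/37470 ≈ 0.91142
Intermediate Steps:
f(J) = 164 - J
(-34103 + f(212))/((4853 + 5737) - 48060) = (-34103 + (164 - 1*212))/((4853 + 5737) - 48060) = (-34103 + (164 - 212))/(10590 - 48060) = (-34103 - 48)/(-37470) = -34151*(-1/37470) = 34151/37470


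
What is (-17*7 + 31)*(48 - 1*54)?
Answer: 528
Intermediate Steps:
(-17*7 + 31)*(48 - 1*54) = (-119 + 31)*(48 - 54) = -88*(-6) = 528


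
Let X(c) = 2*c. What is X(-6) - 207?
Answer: -219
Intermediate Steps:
X(-6) - 207 = 2*(-6) - 207 = -12 - 207 = -219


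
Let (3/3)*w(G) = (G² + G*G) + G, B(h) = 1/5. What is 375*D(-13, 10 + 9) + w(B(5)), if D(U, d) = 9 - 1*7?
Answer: 18757/25 ≈ 750.28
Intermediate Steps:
D(U, d) = 2 (D(U, d) = 9 - 7 = 2)
B(h) = ⅕
w(G) = G + 2*G² (w(G) = (G² + G*G) + G = (G² + G²) + G = 2*G² + G = G + 2*G²)
375*D(-13, 10 + 9) + w(B(5)) = 375*2 + (1 + 2*(⅕))/5 = 750 + (1 + ⅖)/5 = 750 + (⅕)*(7/5) = 750 + 7/25 = 18757/25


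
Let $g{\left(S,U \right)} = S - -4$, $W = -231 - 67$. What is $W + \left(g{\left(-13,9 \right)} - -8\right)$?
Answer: $-299$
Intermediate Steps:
$W = -298$ ($W = -231 - 67 = -298$)
$g{\left(S,U \right)} = 4 + S$ ($g{\left(S,U \right)} = S + 4 = 4 + S$)
$W + \left(g{\left(-13,9 \right)} - -8\right) = -298 + \left(\left(4 - 13\right) - -8\right) = -298 + \left(-9 + 8\right) = -298 - 1 = -299$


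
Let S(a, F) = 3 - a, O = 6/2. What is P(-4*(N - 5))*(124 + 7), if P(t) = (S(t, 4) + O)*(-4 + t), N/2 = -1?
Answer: -69168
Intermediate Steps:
O = 3 (O = 6*(1/2) = 3)
N = -2 (N = 2*(-1) = -2)
P(t) = (-4 + t)*(6 - t) (P(t) = ((3 - t) + 3)*(-4 + t) = (6 - t)*(-4 + t) = (-4 + t)*(6 - t))
P(-4*(N - 5))*(124 + 7) = (-24 - (-4*(-2 - 5))**2 + 10*(-4*(-2 - 5)))*(124 + 7) = (-24 - (-4*(-7))**2 + 10*(-4*(-7)))*131 = (-24 - 1*28**2 + 10*28)*131 = (-24 - 1*784 + 280)*131 = (-24 - 784 + 280)*131 = -528*131 = -69168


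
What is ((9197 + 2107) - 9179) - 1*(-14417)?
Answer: 16542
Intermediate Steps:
((9197 + 2107) - 9179) - 1*(-14417) = (11304 - 9179) + 14417 = 2125 + 14417 = 16542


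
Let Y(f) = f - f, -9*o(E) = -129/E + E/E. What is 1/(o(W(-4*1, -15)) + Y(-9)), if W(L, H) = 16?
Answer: 144/113 ≈ 1.2743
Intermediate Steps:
o(E) = -⅑ + 43/(3*E) (o(E) = -(-129/E + E/E)/9 = -(-129/E + 1)/9 = -(1 - 129/E)/9 = -⅑ + 43/(3*E))
Y(f) = 0
1/(o(W(-4*1, -15)) + Y(-9)) = 1/((⅑)*(129 - 1*16)/16 + 0) = 1/((⅑)*(1/16)*(129 - 16) + 0) = 1/((⅑)*(1/16)*113 + 0) = 1/(113/144 + 0) = 1/(113/144) = 144/113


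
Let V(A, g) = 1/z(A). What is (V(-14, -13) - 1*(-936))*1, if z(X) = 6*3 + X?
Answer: 3745/4 ≈ 936.25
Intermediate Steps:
z(X) = 18 + X
V(A, g) = 1/(18 + A)
(V(-14, -13) - 1*(-936))*1 = (1/(18 - 14) - 1*(-936))*1 = (1/4 + 936)*1 = (¼ + 936)*1 = (3745/4)*1 = 3745/4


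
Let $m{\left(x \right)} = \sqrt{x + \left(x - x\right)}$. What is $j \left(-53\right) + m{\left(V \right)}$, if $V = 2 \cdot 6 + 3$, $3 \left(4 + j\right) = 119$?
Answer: $- \frac{5671}{3} + \sqrt{15} \approx -1886.5$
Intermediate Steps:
$j = \frac{107}{3}$ ($j = -4 + \frac{1}{3} \cdot 119 = -4 + \frac{119}{3} = \frac{107}{3} \approx 35.667$)
$V = 15$ ($V = 12 + 3 = 15$)
$m{\left(x \right)} = \sqrt{x}$ ($m{\left(x \right)} = \sqrt{x + 0} = \sqrt{x}$)
$j \left(-53\right) + m{\left(V \right)} = \frac{107}{3} \left(-53\right) + \sqrt{15} = - \frac{5671}{3} + \sqrt{15}$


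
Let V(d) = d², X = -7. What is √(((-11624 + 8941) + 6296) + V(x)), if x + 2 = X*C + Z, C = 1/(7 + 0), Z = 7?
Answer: √3629 ≈ 60.241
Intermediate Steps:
C = ⅐ (C = 1/7 = ⅐ ≈ 0.14286)
x = 4 (x = -2 + (-7*⅐ + 7) = -2 + (-1 + 7) = -2 + 6 = 4)
√(((-11624 + 8941) + 6296) + V(x)) = √(((-11624 + 8941) + 6296) + 4²) = √((-2683 + 6296) + 16) = √(3613 + 16) = √3629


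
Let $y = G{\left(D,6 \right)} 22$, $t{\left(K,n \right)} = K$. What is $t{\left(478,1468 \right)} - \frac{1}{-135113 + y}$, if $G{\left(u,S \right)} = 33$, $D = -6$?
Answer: $\frac{64236987}{134387} \approx 478.0$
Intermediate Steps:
$y = 726$ ($y = 33 \cdot 22 = 726$)
$t{\left(478,1468 \right)} - \frac{1}{-135113 + y} = 478 - \frac{1}{-135113 + 726} = 478 - \frac{1}{-134387} = 478 - - \frac{1}{134387} = 478 + \frac{1}{134387} = \frac{64236987}{134387}$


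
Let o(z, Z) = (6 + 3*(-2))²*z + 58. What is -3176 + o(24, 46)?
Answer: -3118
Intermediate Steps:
o(z, Z) = 58 (o(z, Z) = (6 - 6)²*z + 58 = 0²*z + 58 = 0*z + 58 = 0 + 58 = 58)
-3176 + o(24, 46) = -3176 + 58 = -3118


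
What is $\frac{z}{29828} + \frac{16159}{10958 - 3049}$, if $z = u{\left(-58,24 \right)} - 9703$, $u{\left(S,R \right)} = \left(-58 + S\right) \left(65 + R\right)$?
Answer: $\frac{29417919}{21446332} \approx 1.3717$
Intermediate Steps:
$z = -20027$ ($z = \left(-3770 - 1392 + 65 \left(-58\right) + 24 \left(-58\right)\right) - 9703 = \left(-3770 - 1392 - 3770 - 1392\right) - 9703 = -10324 - 9703 = -20027$)
$\frac{z}{29828} + \frac{16159}{10958 - 3049} = - \frac{20027}{29828} + \frac{16159}{10958 - 3049} = \left(-20027\right) \frac{1}{29828} + \frac{16159}{10958 - 3049} = - \frac{20027}{29828} + \frac{16159}{7909} = - \frac{20027}{29828} + 16159 \cdot \frac{1}{7909} = - \frac{20027}{29828} + \frac{1469}{719} = \frac{29417919}{21446332}$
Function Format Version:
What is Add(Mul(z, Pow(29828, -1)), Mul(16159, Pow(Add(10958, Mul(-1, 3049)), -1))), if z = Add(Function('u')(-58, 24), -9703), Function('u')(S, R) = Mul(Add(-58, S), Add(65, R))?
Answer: Rational(29417919, 21446332) ≈ 1.3717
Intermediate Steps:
z = -20027 (z = Add(Add(-3770, Mul(-58, 24), Mul(65, -58), Mul(24, -58)), -9703) = Add(Add(-3770, -1392, -3770, -1392), -9703) = Add(-10324, -9703) = -20027)
Add(Mul(z, Pow(29828, -1)), Mul(16159, Pow(Add(10958, Mul(-1, 3049)), -1))) = Add(Mul(-20027, Pow(29828, -1)), Mul(16159, Pow(Add(10958, Mul(-1, 3049)), -1))) = Add(Mul(-20027, Rational(1, 29828)), Mul(16159, Pow(Add(10958, -3049), -1))) = Add(Rational(-20027, 29828), Mul(16159, Pow(7909, -1))) = Add(Rational(-20027, 29828), Mul(16159, Rational(1, 7909))) = Add(Rational(-20027, 29828), Rational(1469, 719)) = Rational(29417919, 21446332)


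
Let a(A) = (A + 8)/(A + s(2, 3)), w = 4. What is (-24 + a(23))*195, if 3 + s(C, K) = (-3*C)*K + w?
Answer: -7345/2 ≈ -3672.5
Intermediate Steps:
s(C, K) = 1 - 3*C*K (s(C, K) = -3 + ((-3*C)*K + 4) = -3 + (-3*C*K + 4) = -3 + (4 - 3*C*K) = 1 - 3*C*K)
a(A) = (8 + A)/(-17 + A) (a(A) = (A + 8)/(A + (1 - 3*2*3)) = (8 + A)/(A + (1 - 18)) = (8 + A)/(A - 17) = (8 + A)/(-17 + A))
(-24 + a(23))*195 = (-24 + (8 + 23)/(-17 + 23))*195 = (-24 + 31/6)*195 = -113/6*195 = -7345/2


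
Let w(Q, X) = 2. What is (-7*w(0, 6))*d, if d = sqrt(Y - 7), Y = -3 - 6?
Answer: -56*I ≈ -56.0*I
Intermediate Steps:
Y = -9
d = 4*I (d = sqrt(-9 - 7) = sqrt(-16) = 4*I ≈ 4.0*I)
(-7*w(0, 6))*d = (-7*2)*(4*I) = -56*I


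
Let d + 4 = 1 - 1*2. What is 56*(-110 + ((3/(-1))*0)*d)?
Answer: -6160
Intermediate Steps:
d = -5 (d = -4 + (1 - 1*2) = -4 + (1 - 2) = -4 - 1 = -5)
56*(-110 + ((3/(-1))*0)*d) = 56*(-110 + ((3/(-1))*0)*(-5)) = 56*(-110 + ((3*(-1))*0)*(-5)) = 56*(-110 - 3*0*(-5)) = 56*(-110 + 0*(-5)) = 56*(-110 + 0) = 56*(-110) = -6160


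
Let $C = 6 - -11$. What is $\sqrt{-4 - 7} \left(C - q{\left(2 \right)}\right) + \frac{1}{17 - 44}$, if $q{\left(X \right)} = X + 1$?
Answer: $- \frac{1}{27} + 14 i \sqrt{11} \approx -0.037037 + 46.433 i$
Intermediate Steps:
$C = 17$ ($C = 6 + 11 = 17$)
$q{\left(X \right)} = 1 + X$
$\sqrt{-4 - 7} \left(C - q{\left(2 \right)}\right) + \frac{1}{17 - 44} = \sqrt{-4 - 7} \left(17 - \left(1 + 2\right)\right) + \frac{1}{17 - 44} = \sqrt{-11} \left(17 - 3\right) + \frac{1}{-27} = i \sqrt{11} \left(17 - 3\right) - \frac{1}{27} = i \sqrt{11} \cdot 14 - \frac{1}{27} = 14 i \sqrt{11} - \frac{1}{27} = - \frac{1}{27} + 14 i \sqrt{11}$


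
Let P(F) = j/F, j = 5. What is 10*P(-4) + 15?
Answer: 5/2 ≈ 2.5000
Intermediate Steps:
P(F) = 5/F
10*P(-4) + 15 = 10*(5/(-4)) + 15 = 10*(5*(-1/4)) + 15 = 10*(-5/4) + 15 = -25/2 + 15 = 5/2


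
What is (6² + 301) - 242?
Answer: 95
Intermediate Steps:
(6² + 301) - 242 = (36 + 301) - 242 = 337 - 242 = 95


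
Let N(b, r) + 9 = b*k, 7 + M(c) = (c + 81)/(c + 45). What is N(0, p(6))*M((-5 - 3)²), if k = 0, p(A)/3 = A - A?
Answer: 5562/109 ≈ 51.028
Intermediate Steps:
p(A) = 0 (p(A) = 3*(A - A) = 3*0 = 0)
M(c) = -7 + (81 + c)/(45 + c) (M(c) = -7 + (c + 81)/(c + 45) = -7 + (81 + c)/(45 + c))
N(b, r) = -9 (N(b, r) = -9 + b*0 = -9 + 0 = -9)
N(0, p(6))*M((-5 - 3)²) = -54*(-39 - (-5 - 3)²)/(45 + (-5 - 3)²) = -54*(-39 - 1*(-8)²)/(45 + (-8)²) = -54*(-39 - 1*64)/(45 + 64) = -54*(-39 - 64)/109 = -54*(-103)/109 = -9*(-618/109) = 5562/109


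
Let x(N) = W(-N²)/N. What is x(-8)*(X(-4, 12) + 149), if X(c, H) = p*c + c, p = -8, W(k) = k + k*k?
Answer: -89208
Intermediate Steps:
W(k) = k + k²
x(N) = -N*(1 - N²) (x(N) = ((-N²)*(1 - N²))/N = (-N²*(1 - N²))/N = -N*(1 - N²))
X(c, H) = -7*c (X(c, H) = -8*c + c = -7*c)
x(-8)*(X(-4, 12) + 149) = ((-8)³ - 1*(-8))*(-7*(-4) + 149) = (-512 + 8)*(28 + 149) = -504*177 = -89208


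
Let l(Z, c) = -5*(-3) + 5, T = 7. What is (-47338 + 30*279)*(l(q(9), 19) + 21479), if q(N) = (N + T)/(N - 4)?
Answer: -837773032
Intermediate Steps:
q(N) = (7 + N)/(-4 + N) (q(N) = (N + 7)/(N - 4) = (7 + N)/(-4 + N))
l(Z, c) = 20 (l(Z, c) = 15 + 5 = 20)
(-47338 + 30*279)*(l(q(9), 19) + 21479) = (-47338 + 30*279)*(20 + 21479) = (-47338 + 8370)*21499 = -38968*21499 = -837773032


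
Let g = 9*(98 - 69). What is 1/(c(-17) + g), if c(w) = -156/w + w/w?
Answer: 17/4610 ≈ 0.0036876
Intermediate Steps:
g = 261 (g = 9*29 = 261)
c(w) = 1 - 156/w (c(w) = -156/w + 1 = 1 - 156/w)
1/(c(-17) + g) = 1/((-156 - 17)/(-17) + 261) = 1/(-1/17*(-173) + 261) = 1/(173/17 + 261) = 1/(4610/17) = 17/4610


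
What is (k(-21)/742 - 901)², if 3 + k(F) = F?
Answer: 111745124089/137641 ≈ 8.1186e+5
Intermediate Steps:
k(F) = -3 + F
(k(-21)/742 - 901)² = ((-3 - 21)/742 - 901)² = (-24*1/742 - 901)² = (-12/371 - 901)² = (-334283/371)² = 111745124089/137641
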